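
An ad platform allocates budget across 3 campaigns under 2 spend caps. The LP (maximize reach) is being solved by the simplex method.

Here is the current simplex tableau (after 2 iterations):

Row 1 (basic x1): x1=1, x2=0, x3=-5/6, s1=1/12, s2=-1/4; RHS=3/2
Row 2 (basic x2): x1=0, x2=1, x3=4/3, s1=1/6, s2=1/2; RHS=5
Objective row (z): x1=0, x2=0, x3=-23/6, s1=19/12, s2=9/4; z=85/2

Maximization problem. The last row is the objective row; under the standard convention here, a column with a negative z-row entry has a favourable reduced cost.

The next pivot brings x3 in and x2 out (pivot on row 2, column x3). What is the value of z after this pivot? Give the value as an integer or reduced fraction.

455/8

Minimum ratio for x3: 5/(4/3) = 15/4.
z changes by −(z-row coeff of x3)·ratio = −(-23/6)·(15/4) = 115/8.
New z = 85/2 + (115/8) = 455/8.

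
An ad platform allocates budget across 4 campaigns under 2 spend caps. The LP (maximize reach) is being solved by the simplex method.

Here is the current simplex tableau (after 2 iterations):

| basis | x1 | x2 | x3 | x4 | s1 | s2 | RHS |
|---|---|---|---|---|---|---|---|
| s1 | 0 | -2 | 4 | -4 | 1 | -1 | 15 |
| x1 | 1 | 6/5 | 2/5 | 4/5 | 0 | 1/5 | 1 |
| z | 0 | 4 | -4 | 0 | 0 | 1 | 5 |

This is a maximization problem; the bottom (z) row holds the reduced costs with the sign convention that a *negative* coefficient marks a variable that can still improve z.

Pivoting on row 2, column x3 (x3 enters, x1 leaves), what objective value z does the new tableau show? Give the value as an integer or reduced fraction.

15

Minimum ratio for x3: 1/(2/5) = 5/2.
z changes by −(z-row coeff of x3)·ratio = −(-4)·(5/2) = 10.
New z = 5 + 10 = 15.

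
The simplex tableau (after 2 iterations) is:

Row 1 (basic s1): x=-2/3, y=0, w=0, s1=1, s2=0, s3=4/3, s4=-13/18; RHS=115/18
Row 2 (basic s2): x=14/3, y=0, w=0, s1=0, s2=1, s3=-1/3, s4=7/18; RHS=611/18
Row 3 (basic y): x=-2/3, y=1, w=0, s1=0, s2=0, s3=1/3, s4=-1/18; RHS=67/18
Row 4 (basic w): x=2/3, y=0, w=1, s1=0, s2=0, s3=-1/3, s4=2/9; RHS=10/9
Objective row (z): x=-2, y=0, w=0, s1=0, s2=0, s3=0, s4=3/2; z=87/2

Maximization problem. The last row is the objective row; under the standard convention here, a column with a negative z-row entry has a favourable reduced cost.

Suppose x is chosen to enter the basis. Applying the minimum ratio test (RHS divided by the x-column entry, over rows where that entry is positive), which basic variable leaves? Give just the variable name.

w

Ratios: row 1 (s1): entry -2/3 ≤ 0, skip; row 2 (s2): (611/18)/(14/3) = 611/84; row 3 (y): entry -2/3 ≤ 0, skip; row 4 (w): (10/9)/(2/3) = 5/3.
Minimum ratio 5/3 is in the w row, so w leaves.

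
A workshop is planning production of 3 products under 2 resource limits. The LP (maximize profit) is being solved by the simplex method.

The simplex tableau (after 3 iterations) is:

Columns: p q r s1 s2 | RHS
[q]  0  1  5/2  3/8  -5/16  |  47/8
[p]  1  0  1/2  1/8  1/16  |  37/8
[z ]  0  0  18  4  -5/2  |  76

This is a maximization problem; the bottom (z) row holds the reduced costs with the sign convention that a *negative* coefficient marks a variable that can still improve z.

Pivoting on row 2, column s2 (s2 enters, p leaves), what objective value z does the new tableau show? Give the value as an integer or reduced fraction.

261

Minimum ratio for s2: (37/8)/(1/16) = 74.
z changes by −(z-row coeff of s2)·ratio = −(-5/2)·74 = 185.
New z = 76 + 185 = 261.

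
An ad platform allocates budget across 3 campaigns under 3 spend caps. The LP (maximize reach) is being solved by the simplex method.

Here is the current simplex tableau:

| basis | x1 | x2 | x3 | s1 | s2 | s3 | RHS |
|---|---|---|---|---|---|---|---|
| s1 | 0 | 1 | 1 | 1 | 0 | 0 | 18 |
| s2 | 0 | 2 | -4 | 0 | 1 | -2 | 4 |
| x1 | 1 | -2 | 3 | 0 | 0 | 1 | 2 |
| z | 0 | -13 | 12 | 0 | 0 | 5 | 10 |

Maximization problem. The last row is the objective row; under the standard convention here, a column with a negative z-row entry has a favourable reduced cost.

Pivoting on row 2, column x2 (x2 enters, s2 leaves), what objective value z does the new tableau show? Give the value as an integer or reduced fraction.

Minimum ratio for x2: 4/2 = 2.
z changes by −(z-row coeff of x2)·ratio = −(-13)·2 = 26.
New z = 10 + 26 = 36.

36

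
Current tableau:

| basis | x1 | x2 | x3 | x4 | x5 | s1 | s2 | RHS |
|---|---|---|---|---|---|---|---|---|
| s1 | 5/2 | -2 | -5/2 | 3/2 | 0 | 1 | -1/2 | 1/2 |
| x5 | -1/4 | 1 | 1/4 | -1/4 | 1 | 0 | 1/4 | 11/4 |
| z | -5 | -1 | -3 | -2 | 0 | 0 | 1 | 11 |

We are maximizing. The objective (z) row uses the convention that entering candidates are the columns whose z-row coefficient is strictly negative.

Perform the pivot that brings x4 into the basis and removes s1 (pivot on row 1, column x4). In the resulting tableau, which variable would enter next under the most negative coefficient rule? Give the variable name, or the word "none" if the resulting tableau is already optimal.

Pivot element 3/2. New z-row = old z-row − (-2)·(row 1/(3/2)).
Updated z-row coefficients: x1: -5/3, x2: -11/3, x3: -19/3, x4: 0, x5: 0, s1: 4/3, s2: 1/3.
The most negative is -19/3 in column x3, so x3 would enter next.

x3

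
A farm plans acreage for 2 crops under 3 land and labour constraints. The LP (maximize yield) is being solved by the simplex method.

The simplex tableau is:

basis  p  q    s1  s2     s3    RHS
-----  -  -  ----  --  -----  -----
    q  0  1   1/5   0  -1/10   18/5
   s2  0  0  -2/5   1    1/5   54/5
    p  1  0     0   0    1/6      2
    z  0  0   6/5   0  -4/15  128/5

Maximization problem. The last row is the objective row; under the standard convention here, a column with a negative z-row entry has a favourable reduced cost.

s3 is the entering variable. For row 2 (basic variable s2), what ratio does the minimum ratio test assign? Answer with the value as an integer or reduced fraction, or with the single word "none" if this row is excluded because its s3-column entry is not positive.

54

Ratio = RHS / (s3 entry) = (54/5) / (1/5) = 54.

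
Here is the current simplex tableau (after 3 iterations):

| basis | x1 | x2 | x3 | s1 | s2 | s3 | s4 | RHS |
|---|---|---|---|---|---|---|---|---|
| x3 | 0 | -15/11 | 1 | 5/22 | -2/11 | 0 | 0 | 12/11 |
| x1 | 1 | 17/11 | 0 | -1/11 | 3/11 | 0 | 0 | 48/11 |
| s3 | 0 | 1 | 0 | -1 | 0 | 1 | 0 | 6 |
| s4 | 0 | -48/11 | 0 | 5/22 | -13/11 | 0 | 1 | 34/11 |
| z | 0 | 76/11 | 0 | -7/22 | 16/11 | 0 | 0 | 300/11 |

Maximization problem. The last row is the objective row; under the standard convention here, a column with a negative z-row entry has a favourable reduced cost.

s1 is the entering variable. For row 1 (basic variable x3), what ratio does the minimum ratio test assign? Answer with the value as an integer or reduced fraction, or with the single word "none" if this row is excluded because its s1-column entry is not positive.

24/5

Ratio = RHS / (s1 entry) = (12/11) / (5/22) = 24/5.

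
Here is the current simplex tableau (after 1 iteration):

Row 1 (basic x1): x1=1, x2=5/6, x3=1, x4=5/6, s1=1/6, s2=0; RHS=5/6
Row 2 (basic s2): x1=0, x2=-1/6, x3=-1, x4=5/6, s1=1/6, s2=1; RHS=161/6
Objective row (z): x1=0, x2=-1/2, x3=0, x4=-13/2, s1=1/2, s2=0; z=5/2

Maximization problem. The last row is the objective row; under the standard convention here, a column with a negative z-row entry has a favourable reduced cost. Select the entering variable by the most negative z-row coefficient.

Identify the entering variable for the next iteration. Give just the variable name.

x4

Objective-row coefficients: x1: 0, x2: -1/2, x3: 0, x4: -13/2, s1: 1/2, s2: 0.
The most negative is -13/2 in column x4, so x4 enters.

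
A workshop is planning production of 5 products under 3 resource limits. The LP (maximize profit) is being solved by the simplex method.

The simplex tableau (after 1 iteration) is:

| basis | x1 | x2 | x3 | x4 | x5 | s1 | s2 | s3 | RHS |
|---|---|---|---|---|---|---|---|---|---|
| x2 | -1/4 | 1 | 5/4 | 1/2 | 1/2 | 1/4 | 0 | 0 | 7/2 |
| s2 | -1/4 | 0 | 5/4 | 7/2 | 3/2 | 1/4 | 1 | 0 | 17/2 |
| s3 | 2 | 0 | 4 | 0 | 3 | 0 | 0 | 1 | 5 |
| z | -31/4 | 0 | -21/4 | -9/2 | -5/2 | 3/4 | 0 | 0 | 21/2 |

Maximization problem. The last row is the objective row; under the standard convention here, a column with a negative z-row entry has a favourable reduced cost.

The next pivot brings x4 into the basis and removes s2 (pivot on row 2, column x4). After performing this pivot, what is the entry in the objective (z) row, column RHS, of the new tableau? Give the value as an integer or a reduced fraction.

150/7

Pivot element is row 2, column x4: 7/2.
Normalize row 2: new (row 2, RHS) = (17/2)/(7/2) = 17/7.
z-row ← z-row − (-9/2)·(new row 2): 21/2 − (-9/2)·(17/7) = 150/7.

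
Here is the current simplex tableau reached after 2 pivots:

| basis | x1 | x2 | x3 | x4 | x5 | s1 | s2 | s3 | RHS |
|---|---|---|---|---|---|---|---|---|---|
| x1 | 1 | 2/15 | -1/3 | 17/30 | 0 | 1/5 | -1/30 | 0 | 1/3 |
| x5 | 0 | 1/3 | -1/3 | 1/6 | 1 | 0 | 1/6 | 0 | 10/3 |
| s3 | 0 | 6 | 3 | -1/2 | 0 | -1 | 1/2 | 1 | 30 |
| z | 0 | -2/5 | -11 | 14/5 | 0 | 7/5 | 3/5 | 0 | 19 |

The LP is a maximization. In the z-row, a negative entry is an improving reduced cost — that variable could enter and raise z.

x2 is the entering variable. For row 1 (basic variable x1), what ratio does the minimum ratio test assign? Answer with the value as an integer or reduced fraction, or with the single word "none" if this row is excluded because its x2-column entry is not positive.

5/2

Ratio = RHS / (x2 entry) = (1/3) / (2/15) = 5/2.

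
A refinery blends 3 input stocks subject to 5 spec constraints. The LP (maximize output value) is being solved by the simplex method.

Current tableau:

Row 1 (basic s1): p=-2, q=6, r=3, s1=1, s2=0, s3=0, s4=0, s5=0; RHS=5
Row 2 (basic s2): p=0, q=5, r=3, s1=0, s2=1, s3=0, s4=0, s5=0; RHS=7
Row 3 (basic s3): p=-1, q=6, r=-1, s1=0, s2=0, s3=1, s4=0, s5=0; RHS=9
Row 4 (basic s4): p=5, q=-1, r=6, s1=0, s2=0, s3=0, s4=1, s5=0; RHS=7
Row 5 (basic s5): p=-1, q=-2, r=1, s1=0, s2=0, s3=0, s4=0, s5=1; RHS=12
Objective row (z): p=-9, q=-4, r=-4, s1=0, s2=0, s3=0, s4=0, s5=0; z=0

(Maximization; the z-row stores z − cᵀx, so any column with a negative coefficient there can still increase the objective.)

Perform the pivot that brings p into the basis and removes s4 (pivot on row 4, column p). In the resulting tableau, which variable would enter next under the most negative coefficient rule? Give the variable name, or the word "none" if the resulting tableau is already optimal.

q

Pivot element 5. New z-row = old z-row − (-9)·(row 4/5).
Updated z-row coefficients: p: 0, q: -29/5, r: 34/5, s1: 0, s2: 0, s3: 0, s4: 9/5, s5: 0.
The most negative is -29/5 in column q, so q would enter next.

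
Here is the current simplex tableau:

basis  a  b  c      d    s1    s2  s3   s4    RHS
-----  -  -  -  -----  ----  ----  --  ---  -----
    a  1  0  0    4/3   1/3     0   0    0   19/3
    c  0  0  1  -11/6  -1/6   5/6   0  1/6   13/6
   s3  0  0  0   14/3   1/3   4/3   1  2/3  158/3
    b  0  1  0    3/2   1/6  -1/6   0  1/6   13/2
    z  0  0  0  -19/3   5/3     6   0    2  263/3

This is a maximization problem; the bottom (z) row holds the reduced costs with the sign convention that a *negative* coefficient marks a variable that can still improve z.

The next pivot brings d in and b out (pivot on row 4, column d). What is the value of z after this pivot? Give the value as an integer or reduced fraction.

1036/9

Minimum ratio for d: (13/2)/(3/2) = 13/3.
z changes by −(z-row coeff of d)·ratio = −(-19/3)·(13/3) = 247/9.
New z = 263/3 + (247/9) = 1036/9.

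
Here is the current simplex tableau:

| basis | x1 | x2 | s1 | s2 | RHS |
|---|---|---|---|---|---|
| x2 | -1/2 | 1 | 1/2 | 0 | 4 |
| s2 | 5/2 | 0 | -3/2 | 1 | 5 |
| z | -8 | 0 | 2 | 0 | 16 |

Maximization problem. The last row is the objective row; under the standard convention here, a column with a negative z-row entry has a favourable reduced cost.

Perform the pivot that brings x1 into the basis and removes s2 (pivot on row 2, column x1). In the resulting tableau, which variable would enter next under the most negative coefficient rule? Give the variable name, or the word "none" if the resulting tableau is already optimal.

s1

Pivot element 5/2. New z-row = old z-row − (-8)·(row 2/(5/2)).
Updated z-row coefficients: x1: 0, x2: 0, s1: -14/5, s2: 16/5.
The most negative is -14/5 in column s1, so s1 would enter next.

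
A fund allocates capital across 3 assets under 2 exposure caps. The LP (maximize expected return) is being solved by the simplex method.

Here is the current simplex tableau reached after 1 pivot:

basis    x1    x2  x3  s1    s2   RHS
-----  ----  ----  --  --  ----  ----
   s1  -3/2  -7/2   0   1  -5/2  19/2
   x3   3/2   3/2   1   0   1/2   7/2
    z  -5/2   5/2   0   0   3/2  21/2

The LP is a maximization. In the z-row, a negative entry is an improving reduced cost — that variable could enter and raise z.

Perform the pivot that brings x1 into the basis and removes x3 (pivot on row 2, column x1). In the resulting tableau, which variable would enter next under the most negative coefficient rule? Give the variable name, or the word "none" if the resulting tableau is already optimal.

none

Pivot element 3/2. New z-row = old z-row − (-5/2)·(row 2/(3/2)).
Updated z-row coefficients: x1: 0, x2: 5, x3: 5/3, s1: 0, s2: 7/3.
No coefficient is strictly negative; the tableau after this pivot is optimal.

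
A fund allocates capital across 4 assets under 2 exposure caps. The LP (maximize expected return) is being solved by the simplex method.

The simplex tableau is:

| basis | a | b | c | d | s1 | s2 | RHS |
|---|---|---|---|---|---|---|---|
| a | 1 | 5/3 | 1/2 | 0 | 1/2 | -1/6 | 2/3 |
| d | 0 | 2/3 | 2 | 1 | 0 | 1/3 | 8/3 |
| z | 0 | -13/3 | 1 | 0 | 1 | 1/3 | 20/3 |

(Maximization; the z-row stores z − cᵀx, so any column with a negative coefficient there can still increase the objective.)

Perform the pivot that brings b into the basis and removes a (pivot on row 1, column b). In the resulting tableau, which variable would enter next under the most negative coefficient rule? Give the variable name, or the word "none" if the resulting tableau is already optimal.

Pivot element 5/3. New z-row = old z-row − (-13/3)·(row 1/(5/3)).
Updated z-row coefficients: a: 13/5, b: 0, c: 23/10, d: 0, s1: 23/10, s2: -1/10.
The most negative is -1/10 in column s2, so s2 would enter next.

s2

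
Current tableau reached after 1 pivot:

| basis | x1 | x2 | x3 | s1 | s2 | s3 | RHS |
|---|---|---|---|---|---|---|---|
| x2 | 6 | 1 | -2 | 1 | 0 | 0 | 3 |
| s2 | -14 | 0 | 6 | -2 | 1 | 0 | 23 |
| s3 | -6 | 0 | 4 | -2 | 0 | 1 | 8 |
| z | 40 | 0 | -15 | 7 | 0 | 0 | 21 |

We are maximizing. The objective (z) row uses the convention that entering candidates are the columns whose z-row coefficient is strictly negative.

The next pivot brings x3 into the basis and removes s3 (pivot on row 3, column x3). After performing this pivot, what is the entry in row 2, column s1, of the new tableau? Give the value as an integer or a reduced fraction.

1

Pivot element is row 3, column x3: 4.
Normalize row 3: new (row 3, s1) = (-2)/4 = -1/2.
row 2 ← row 2 − 6·(new row 3): -2 − 6·(-1/2) = 1.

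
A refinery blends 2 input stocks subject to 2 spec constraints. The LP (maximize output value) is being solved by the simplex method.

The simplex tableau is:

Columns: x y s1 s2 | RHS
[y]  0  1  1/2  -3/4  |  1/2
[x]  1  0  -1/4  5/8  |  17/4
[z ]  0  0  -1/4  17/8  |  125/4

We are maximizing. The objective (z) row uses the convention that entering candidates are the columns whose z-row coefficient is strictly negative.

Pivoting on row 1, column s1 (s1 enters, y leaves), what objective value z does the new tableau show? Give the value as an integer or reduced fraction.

Minimum ratio for s1: (1/2)/(1/2) = 1.
z changes by −(z-row coeff of s1)·ratio = −(-1/4)·1 = 1/4.
New z = 125/4 + (1/4) = 63/2.

63/2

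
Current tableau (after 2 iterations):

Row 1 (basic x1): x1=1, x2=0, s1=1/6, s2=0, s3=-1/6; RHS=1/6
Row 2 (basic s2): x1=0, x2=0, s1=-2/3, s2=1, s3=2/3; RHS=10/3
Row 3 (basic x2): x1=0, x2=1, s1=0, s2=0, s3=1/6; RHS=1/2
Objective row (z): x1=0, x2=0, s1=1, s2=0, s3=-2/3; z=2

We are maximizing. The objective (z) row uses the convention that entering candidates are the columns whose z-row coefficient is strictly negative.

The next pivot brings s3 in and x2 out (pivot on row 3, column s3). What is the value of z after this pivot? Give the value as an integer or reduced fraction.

Minimum ratio for s3: (1/2)/(1/6) = 3.
z changes by −(z-row coeff of s3)·ratio = −(-2/3)·3 = 2.
New z = 2 + 2 = 4.

4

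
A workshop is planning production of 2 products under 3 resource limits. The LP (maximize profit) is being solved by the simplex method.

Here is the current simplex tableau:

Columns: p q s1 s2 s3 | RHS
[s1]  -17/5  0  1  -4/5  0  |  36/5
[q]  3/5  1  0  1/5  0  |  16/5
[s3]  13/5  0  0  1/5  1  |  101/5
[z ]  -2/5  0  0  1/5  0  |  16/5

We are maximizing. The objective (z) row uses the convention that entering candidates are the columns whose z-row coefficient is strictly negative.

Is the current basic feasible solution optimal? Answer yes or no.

Column p has objective-row coefficient -2/5, which is negative; an improving pivot exists, so not yet optimal.

no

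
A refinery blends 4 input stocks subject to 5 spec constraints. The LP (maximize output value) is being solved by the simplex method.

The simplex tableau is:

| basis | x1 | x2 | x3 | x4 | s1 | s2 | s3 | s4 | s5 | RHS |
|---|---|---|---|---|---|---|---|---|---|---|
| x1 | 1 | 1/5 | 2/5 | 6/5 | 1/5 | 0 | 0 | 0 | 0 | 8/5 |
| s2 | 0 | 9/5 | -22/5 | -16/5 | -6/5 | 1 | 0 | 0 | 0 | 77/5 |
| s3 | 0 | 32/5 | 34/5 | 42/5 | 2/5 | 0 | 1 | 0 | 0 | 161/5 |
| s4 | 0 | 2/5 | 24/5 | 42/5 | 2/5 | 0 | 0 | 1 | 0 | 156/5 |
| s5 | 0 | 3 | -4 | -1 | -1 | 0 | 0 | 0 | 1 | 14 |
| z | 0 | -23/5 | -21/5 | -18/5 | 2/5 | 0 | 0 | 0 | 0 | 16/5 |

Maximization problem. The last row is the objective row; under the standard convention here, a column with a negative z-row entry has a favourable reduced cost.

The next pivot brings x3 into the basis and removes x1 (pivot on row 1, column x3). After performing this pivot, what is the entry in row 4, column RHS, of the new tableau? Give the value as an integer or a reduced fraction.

Pivot element is row 1, column x3: 2/5.
Normalize row 1: new (row 1, RHS) = (8/5)/(2/5) = 4.
row 4 ← row 4 − (24/5)·(new row 1): 156/5 − (24/5)·4 = 12.

12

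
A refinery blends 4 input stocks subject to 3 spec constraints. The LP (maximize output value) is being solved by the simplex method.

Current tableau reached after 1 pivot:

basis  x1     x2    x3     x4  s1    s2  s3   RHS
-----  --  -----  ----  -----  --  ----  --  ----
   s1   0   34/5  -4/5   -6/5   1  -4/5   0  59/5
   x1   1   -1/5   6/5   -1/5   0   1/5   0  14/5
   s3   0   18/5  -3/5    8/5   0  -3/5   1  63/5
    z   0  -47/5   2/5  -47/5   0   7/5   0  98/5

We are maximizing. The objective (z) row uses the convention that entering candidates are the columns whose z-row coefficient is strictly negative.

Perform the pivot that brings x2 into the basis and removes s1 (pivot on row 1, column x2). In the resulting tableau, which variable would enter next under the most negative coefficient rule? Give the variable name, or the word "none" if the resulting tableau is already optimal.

x4

Pivot element 34/5. New z-row = old z-row − (-47/5)·(row 1/(34/5)).
Updated z-row coefficients: x1: 0, x2: 0, x3: -12/17, x4: -188/17, s1: 47/34, s2: 5/17, s3: 0.
The most negative is -188/17 in column x4, so x4 would enter next.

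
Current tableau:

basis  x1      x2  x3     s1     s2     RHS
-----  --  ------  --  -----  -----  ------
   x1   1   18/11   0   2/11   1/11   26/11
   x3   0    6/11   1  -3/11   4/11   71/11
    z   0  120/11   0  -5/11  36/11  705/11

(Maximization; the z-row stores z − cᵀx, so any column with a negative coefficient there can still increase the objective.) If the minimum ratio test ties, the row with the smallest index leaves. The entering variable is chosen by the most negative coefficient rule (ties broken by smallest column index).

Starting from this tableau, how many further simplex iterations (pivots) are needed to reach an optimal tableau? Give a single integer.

1

pivot: s1 in, x1 out → z = 70
No improving column remains; optimal.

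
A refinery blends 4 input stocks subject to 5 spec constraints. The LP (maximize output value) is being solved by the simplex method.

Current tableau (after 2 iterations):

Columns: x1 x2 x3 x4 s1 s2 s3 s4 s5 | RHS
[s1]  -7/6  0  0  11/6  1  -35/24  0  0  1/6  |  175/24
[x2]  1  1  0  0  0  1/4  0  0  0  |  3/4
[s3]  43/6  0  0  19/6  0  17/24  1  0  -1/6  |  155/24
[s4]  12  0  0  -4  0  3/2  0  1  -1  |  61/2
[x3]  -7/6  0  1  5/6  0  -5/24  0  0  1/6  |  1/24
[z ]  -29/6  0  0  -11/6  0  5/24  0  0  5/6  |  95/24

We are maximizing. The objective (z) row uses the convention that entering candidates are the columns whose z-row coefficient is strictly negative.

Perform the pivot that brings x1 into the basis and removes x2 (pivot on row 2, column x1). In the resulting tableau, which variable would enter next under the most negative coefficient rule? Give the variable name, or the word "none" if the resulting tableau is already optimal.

x4

Pivot element 1. New z-row = old z-row − (-29/6)·(row 2/1).
Updated z-row coefficients: x1: 0, x2: 29/6, x3: 0, x4: -11/6, s1: 0, s2: 17/12, s3: 0, s4: 0, s5: 5/6.
The most negative is -11/6 in column x4, so x4 would enter next.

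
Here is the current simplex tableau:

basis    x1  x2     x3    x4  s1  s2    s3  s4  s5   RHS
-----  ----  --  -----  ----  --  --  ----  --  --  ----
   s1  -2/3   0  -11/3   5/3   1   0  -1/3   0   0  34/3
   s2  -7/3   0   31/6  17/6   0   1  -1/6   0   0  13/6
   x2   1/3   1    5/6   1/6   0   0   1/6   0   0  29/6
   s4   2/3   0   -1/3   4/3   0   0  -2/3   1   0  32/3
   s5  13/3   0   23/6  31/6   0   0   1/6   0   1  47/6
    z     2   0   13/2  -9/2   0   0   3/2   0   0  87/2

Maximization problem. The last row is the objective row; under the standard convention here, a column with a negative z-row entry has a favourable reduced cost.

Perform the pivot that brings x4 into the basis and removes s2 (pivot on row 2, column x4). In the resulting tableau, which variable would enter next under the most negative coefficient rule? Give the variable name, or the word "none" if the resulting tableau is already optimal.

Pivot element 17/6. New z-row = old z-row − (-9/2)·(row 2/(17/6)).
Updated z-row coefficients: x1: -29/17, x2: 0, x3: 250/17, x4: 0, s1: 0, s2: 27/17, s3: 21/17, s4: 0, s5: 0.
The most negative is -29/17 in column x1, so x1 would enter next.

x1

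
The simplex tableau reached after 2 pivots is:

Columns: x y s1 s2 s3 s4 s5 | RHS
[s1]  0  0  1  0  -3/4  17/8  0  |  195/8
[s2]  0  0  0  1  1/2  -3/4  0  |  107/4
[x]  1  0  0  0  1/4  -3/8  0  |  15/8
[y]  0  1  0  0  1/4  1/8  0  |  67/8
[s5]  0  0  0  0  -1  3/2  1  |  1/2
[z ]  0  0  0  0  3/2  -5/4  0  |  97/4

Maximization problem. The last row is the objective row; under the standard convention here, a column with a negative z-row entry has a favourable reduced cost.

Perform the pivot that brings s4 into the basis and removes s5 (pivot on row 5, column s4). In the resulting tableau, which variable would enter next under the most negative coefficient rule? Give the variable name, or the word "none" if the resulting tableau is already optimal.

none

Pivot element 3/2. New z-row = old z-row − (-5/4)·(row 5/(3/2)).
Updated z-row coefficients: x: 0, y: 0, s1: 0, s2: 0, s3: 2/3, s4: 0, s5: 5/6.
No coefficient is strictly negative; the tableau after this pivot is optimal.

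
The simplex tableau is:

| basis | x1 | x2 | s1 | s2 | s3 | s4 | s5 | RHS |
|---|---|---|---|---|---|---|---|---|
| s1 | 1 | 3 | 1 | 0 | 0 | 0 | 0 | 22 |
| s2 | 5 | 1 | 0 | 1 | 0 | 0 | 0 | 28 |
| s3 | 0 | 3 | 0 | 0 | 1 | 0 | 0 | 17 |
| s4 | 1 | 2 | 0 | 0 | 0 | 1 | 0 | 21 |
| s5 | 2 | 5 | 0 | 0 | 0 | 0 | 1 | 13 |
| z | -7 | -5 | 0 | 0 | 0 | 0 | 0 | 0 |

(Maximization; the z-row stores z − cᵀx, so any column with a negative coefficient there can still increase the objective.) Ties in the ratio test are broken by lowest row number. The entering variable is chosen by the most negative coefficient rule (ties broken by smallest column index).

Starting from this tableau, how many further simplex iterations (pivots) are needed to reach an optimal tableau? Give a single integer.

2

pivot: x1 in, s2 out → z = 196/5
pivot: x2 in, s5 out → z = 934/23
No improving column remains; optimal.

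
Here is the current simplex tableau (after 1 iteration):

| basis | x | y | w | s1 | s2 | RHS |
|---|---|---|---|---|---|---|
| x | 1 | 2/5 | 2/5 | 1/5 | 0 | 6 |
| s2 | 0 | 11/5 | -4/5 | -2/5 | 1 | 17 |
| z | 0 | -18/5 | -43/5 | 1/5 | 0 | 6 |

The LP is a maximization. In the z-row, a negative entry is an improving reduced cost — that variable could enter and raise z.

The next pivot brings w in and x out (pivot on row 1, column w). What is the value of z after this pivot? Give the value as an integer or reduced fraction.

Minimum ratio for w: 6/(2/5) = 15.
z changes by −(z-row coeff of w)·ratio = −(-43/5)·15 = 129.
New z = 6 + 129 = 135.

135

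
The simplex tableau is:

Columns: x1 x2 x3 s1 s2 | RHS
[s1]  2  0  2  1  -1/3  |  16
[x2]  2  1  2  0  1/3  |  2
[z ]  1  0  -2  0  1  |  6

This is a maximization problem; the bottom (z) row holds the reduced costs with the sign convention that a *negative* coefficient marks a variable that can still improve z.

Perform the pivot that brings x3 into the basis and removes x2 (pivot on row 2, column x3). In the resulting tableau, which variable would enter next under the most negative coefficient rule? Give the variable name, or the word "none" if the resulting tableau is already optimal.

none

Pivot element 2. New z-row = old z-row − (-2)·(row 2/2).
Updated z-row coefficients: x1: 3, x2: 1, x3: 0, s1: 0, s2: 4/3.
No coefficient is strictly negative; the tableau after this pivot is optimal.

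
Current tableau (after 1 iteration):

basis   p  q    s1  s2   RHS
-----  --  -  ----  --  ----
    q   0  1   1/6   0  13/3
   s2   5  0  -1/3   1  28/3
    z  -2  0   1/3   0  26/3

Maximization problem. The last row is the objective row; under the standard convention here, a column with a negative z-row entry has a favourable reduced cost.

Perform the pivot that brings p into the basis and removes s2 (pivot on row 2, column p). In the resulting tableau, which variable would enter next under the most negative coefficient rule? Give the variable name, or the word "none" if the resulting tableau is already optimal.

none

Pivot element 5. New z-row = old z-row − (-2)·(row 2/5).
Updated z-row coefficients: p: 0, q: 0, s1: 1/5, s2: 2/5.
No coefficient is strictly negative; the tableau after this pivot is optimal.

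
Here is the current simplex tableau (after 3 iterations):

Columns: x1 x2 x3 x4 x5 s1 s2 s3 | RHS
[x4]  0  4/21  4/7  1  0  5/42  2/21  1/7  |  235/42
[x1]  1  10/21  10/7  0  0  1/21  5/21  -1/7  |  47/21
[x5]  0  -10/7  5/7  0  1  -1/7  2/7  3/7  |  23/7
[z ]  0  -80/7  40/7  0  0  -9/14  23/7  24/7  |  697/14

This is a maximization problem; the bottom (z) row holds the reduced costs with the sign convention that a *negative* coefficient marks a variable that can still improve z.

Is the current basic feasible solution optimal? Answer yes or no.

Column x2 has objective-row coefficient -80/7, which is negative; an improving pivot exists, so not yet optimal.

no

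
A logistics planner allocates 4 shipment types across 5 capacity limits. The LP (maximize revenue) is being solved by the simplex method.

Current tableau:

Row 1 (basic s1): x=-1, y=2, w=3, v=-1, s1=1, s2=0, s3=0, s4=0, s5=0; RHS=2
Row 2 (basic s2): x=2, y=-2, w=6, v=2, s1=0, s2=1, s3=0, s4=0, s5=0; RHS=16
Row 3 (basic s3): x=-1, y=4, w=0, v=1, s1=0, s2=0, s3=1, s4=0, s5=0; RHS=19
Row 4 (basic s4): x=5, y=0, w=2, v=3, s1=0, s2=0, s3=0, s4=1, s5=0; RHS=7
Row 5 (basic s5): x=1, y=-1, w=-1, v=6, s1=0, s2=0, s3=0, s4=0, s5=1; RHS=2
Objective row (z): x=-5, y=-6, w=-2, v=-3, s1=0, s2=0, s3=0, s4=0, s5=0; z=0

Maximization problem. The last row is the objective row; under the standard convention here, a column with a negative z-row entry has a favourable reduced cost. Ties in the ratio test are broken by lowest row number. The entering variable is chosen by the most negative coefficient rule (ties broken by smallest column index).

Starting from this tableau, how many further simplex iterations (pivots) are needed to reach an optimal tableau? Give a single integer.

pivot: y in, s1 out → z = 6
pivot: x in, s4 out → z = 86/5
pivot: v in, s5 out → z = 461/26
No improving column remains; optimal.

3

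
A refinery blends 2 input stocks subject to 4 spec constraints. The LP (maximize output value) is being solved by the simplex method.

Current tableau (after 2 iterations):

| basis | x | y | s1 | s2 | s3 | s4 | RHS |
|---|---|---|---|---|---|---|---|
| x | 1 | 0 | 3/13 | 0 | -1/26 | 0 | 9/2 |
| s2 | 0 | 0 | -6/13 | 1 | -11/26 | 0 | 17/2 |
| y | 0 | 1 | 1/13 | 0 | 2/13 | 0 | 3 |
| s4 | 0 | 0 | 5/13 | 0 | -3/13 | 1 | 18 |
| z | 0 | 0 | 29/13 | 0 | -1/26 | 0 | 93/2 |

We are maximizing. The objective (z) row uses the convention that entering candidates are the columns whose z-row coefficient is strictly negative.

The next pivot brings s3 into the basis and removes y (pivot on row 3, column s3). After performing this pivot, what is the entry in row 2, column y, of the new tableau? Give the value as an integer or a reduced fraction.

Pivot element is row 3, column s3: 2/13.
Normalize row 3: new (row 3, y) = 1/(2/13) = 13/2.
row 2 ← row 2 − (-11/26)·(new row 3): 0 − (-11/26)·(13/2) = 11/4.

11/4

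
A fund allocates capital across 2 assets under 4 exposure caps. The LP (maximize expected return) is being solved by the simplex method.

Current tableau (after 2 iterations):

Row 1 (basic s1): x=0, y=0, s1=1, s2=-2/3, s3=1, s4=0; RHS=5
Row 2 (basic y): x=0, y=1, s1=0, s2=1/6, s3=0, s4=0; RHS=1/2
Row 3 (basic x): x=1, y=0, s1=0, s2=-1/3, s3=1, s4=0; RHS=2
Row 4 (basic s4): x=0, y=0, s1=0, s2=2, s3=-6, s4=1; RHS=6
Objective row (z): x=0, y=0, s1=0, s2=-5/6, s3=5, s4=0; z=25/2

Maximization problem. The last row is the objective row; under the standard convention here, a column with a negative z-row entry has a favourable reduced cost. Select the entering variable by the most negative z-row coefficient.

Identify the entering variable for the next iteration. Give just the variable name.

Objective-row coefficients: x: 0, y: 0, s1: 0, s2: -5/6, s3: 5, s4: 0.
The most negative is -5/6 in column s2, so s2 enters.

s2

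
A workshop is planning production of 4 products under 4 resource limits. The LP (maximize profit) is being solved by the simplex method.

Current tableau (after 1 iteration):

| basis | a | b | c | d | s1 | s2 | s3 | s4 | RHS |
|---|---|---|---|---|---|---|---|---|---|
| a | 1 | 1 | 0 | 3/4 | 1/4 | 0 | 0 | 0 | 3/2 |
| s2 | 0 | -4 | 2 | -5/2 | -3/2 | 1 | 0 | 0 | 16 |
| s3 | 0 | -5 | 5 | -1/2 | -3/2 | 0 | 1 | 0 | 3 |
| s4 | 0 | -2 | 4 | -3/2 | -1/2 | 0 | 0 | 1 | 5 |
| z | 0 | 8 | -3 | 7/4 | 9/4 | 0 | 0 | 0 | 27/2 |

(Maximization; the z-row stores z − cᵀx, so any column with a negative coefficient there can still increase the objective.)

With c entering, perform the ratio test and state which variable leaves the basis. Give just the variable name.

s3

Ratios: row 1 (a): entry 0 ≤ 0, skip; row 2 (s2): 16/2 = 8; row 3 (s3): 3/5 = 3/5; row 4 (s4): 5/4 = 5/4.
Minimum ratio 3/5 is in the s3 row, so s3 leaves.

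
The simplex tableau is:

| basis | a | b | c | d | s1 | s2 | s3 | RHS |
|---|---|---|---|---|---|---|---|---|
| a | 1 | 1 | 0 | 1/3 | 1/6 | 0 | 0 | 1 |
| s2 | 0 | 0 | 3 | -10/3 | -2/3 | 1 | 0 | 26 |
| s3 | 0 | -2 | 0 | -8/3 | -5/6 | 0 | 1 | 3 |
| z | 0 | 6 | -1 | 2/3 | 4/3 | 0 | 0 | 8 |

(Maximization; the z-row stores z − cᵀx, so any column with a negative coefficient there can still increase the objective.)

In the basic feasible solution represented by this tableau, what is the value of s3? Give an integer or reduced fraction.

s3 is basic (row 3); its value is the RHS of that row: 3.

3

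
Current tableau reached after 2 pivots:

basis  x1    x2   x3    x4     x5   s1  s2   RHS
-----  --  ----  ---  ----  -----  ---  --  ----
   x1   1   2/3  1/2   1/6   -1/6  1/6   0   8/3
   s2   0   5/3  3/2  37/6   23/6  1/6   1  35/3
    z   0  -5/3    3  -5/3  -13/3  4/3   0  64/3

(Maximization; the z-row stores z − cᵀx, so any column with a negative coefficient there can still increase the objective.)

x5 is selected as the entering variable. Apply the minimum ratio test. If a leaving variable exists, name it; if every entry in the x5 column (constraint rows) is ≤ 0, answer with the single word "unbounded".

s2

Ratios: row 1 (x1): entry -1/6 ≤ 0, skip; row 2 (s2): (35/3)/(23/6) = 70/23.
Minimum ratio is in the s2 row, so s2 leaves.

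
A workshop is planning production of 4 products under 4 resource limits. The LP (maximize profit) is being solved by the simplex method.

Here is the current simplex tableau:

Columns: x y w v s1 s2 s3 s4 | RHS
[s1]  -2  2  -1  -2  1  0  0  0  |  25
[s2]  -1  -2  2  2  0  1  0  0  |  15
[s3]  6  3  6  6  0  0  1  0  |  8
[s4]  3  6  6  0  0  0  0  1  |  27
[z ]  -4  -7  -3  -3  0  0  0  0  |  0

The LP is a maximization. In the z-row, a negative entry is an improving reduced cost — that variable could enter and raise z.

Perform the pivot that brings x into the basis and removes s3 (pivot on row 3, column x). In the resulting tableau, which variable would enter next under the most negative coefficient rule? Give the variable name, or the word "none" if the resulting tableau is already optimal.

y

Pivot element 6. New z-row = old z-row − (-4)·(row 3/6).
Updated z-row coefficients: x: 0, y: -5, w: 1, v: 1, s1: 0, s2: 0, s3: 2/3, s4: 0.
The most negative is -5 in column y, so y would enter next.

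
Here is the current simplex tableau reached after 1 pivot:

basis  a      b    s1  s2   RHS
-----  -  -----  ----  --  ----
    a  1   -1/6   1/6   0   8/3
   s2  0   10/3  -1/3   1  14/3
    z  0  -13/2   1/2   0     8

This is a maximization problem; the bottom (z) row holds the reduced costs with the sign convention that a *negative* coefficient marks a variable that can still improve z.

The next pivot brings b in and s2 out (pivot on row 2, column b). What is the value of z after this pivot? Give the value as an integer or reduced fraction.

171/10

Minimum ratio for b: (14/3)/(10/3) = 7/5.
z changes by −(z-row coeff of b)·ratio = −(-13/2)·(7/5) = 91/10.
New z = 8 + (91/10) = 171/10.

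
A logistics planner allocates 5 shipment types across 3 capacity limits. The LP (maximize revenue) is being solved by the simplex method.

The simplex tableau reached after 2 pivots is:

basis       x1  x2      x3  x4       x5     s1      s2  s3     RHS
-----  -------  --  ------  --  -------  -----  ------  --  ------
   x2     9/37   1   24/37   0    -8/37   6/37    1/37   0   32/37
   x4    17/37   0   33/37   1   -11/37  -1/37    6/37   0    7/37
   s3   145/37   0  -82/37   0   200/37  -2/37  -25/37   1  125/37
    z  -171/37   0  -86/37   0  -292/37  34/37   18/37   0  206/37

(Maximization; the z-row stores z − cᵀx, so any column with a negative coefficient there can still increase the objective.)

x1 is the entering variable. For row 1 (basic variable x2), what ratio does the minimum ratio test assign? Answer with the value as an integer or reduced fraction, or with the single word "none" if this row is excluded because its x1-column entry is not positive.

Ratio = RHS / (x1 entry) = (32/37) / (9/37) = 32/9.

32/9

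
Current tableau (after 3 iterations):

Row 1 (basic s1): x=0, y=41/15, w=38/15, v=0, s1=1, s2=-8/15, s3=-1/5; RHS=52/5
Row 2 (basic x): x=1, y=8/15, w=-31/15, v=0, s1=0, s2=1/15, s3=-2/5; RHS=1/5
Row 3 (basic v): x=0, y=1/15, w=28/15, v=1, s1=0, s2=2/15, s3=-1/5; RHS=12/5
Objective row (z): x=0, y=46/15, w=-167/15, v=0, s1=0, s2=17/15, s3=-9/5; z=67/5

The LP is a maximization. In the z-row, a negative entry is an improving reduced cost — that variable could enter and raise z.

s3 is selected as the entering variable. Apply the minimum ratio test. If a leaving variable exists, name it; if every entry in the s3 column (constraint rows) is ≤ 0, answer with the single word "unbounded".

s3-column entries: row 1: -1/5, row 2: -2/5, row 3: -1/5. All ≤ 0, so s3 can increase without bound; the LP is unbounded in this direction.

unbounded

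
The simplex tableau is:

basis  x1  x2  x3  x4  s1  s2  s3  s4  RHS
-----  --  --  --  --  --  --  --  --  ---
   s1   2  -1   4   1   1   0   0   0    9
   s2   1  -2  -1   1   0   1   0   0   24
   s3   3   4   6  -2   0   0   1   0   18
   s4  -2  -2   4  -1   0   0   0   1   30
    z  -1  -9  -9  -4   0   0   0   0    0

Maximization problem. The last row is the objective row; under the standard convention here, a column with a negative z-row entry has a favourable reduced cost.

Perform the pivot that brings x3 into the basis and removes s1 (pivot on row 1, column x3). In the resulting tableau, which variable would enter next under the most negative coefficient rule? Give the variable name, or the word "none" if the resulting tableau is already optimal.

x2

Pivot element 4. New z-row = old z-row − (-9)·(row 1/4).
Updated z-row coefficients: x1: 7/2, x2: -45/4, x3: 0, x4: -7/4, s1: 9/4, s2: 0, s3: 0, s4: 0.
The most negative is -45/4 in column x2, so x2 would enter next.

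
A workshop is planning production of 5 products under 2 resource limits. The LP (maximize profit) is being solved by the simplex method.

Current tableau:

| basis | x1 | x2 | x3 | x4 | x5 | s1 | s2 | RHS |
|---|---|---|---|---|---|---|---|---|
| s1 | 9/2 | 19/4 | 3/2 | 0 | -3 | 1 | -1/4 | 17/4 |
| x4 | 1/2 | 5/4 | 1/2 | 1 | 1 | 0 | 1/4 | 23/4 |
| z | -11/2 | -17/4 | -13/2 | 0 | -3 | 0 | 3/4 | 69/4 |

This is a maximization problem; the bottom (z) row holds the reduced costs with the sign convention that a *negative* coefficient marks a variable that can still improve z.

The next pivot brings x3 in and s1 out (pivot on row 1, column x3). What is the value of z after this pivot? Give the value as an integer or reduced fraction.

Minimum ratio for x3: (17/4)/(3/2) = 17/6.
z changes by −(z-row coeff of x3)·ratio = −(-13/2)·(17/6) = 221/12.
New z = 69/4 + (221/12) = 107/3.

107/3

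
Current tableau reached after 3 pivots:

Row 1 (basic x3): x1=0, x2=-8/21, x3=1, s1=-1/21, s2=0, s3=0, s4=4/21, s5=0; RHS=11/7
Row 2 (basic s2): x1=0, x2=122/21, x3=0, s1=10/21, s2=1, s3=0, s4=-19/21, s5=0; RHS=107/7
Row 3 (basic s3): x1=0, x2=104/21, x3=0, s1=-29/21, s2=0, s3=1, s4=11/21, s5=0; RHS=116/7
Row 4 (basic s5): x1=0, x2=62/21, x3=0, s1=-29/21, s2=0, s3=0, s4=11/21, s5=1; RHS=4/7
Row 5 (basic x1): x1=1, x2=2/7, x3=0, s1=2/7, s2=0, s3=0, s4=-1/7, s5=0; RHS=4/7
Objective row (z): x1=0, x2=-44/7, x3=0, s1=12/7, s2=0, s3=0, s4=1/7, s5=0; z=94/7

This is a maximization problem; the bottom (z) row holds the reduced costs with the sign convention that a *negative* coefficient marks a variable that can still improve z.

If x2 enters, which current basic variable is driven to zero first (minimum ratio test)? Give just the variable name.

s5

Ratios: row 1 (x3): entry -8/21 ≤ 0, skip; row 2 (s2): (107/7)/(122/21) = 321/122; row 3 (s3): (116/7)/(104/21) = 87/26; row 4 (s5): (4/7)/(62/21) = 6/31; row 5 (x1): (4/7)/(2/7) = 2.
Minimum ratio 6/31 is in the s5 row, so s5 leaves.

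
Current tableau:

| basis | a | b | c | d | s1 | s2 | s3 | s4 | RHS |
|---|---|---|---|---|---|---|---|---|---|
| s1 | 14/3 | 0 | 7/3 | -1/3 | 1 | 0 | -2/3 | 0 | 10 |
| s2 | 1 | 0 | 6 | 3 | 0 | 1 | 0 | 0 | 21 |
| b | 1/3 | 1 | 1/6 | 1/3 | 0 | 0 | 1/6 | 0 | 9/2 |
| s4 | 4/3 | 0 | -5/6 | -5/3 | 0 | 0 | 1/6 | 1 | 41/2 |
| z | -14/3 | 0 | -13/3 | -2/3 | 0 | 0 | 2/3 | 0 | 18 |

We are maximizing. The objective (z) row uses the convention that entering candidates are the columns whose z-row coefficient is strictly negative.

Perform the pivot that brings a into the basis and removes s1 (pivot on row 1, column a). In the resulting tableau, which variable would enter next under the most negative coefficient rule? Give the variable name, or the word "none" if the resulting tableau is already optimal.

c

Pivot element 14/3. New z-row = old z-row − (-14/3)·(row 1/(14/3)).
Updated z-row coefficients: a: 0, b: 0, c: -2, d: -1, s1: 1, s2: 0, s3: 0, s4: 0.
The most negative is -2 in column c, so c would enter next.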